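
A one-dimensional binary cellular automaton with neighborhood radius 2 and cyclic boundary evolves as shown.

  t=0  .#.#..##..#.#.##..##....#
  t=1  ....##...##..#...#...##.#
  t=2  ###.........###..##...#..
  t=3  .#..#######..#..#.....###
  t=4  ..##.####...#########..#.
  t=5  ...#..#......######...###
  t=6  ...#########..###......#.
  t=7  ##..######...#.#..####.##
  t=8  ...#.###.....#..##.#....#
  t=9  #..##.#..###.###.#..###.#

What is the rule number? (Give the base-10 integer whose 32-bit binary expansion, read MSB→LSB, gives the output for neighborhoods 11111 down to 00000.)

  [31] ##### => #  t=3,i=6
  [30] ####. => .  t=3,i=9
  [29] ###.# => .  t=3,i=24
  [28] ###.. => .  t=2,i=2
  [27] ##.## => .  t=4,i=4
  [26] ##.#. => .  t=1,i=23
  [25] ##..# => .  t=0,i=8
  [24] ##... => .  t=0,i=20
  [23] #.### => .  t=4,i=5
  [22] #.##. => .  t=0,i=14
  [21] #.#.# => .  t=0,i=1
  [20] #.#.. => .  t=0,i=3
  [19] #..## => #  t=0,i=5
  [18] #..#. => #  t=0,i=9
  [17] #...# => .  t=1,i=7
  [16] #.... => #  t=0,i=21
  [15] .#### => #  t=3,i=5
  [14] .###. => #  t=2,i=1
  [13] .##.# => #  t=1,i=22
  [12] .##.. => .  t=0,i=7
  [11] .#.## => #  t=0,i=13
  [10] .#.#. => .  t=0,i=0
  [9] .#..# => #  t=0,i=4
  [8] .#... => #  t=1,i=0
  [7] ..### => .  t=2,i=0
  [6] ..##. => .  t=0,i=6
  [5] ..#.# => #  t=0,i=10
  [4] ..#.. => #  t=1,i=13
  [3] ...## => .  t=1,i=3
  [2] ...#. => .  t=0,i=23
  [1] ....# => #  t=0,i=22
  [0] ..... => #  t=2,i=5
  bits 10000000000011011110101100110011 = 2148395827

2148395827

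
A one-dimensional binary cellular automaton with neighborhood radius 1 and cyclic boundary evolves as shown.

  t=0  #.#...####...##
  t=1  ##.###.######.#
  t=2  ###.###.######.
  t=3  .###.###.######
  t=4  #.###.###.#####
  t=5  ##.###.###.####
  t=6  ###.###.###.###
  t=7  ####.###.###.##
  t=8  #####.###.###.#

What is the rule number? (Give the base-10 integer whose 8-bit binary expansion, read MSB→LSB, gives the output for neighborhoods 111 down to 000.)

243

  [7] ### => #  t=0,i=7
  [6] ##. => #  t=0,i=0
  [5] #.# => #  t=0,i=1
  [4] #.. => #  t=0,i=3
  [3] .## => .  t=0,i=6
  [2] .#. => .  t=0,i=2
  [1] ..# => #  t=0,i=5
  [0] ... => #  t=0,i=4
  bits 11110011 = 243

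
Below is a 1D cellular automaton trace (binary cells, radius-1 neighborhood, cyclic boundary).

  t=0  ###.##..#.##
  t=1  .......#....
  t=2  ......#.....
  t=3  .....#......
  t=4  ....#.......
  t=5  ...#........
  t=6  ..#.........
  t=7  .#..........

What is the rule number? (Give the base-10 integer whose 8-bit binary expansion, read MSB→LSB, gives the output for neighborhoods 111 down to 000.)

  ###|.  b7=0 t=0,i=0
  ##.|.  b6=0 t=0,i=2
  #.#|.  b5=0 t=0,i=3
  #..|.  b4=0 t=0,i=6
  .##|.  b3=0 t=0,i=4
  .#.|.  b2=0 t=0,i=8
  ..#|#  b1=1 t=0,i=7
  ...|.  b0=0 t=1,i=0
  bits 00000010 = 2

2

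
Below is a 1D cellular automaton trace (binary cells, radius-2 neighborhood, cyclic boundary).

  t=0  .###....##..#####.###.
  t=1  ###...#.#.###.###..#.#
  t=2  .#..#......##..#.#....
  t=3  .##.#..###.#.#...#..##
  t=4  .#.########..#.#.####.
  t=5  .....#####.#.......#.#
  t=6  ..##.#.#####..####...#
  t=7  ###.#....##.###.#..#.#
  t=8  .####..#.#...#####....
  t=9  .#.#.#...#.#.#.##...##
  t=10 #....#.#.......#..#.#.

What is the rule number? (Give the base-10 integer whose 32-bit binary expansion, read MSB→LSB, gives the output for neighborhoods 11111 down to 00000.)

  [31] ##### => #  t=0,i=14
  [30] ####. => #  t=0,i=15
  [29] ###.# => #  t=0,i=16
  [28] ###.. => .  t=0,i=3
  [27] ##.## => .  t=0,i=17
  [26] ##.#. => #  t=3,i=3
  [25] ##..# => #  t=0,i=10
  [24] ##... => .  t=0,i=4
  [23] #.### => .  t=0,i=18
  [22] #.##. => #  t=3,i=1
  [21] #.#.# => .  t=1,i=8
  [20] #.#.. => #  t=2,i=17
  [19] #..## => #  t=0,i=0
  [18] #..#. => .  t=1,i=18
  [17] #...# => #  t=1,i=4
  [16] #.... => .  t=0,i=5
  [15] .#### => .  t=0,i=13
  [14] .###. => #  t=0,i=2
  [13] .##.# => .  t=3,i=2
  [12] .##.. => .  t=0,i=9
  [11] .#.## => .  t=1,i=9
  [10] .#.#. => .  t=1,i=7
  [9] .#..# => #  t=2,i=2
  [8] .#... => .  t=2,i=5
  [7] ..### => #  t=0,i=1
  [6] ..##. => #  t=0,i=8
  [5] ..#.# => .  t=1,i=6
  [4] ..#.. => #  t=2,i=1
  [3] ...## => .  t=0,i=7
  [2] ...#. => .  t=1,i=5
  [1] ....# => #  t=0,i=6
  [0] ..... => #  t=2,i=7
  bits 11100110010110100100001011010011 = 3864675027

3864675027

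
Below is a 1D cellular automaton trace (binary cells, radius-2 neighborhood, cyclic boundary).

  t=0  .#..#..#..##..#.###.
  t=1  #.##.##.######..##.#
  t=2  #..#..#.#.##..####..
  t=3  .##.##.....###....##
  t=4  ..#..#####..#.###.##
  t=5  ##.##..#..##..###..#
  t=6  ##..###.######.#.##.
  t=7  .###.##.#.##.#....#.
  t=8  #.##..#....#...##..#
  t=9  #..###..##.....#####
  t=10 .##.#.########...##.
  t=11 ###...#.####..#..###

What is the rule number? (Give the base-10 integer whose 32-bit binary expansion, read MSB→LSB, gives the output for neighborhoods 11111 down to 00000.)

  [31] ##### => #  t=1,i=10
  [30] ####. => .  t=1,i=12
  [29] ###.# => #  t=4,i=16
  [28] ###.. => .  t=0,i=18
  [27] ##.## => .  t=1,i=1
  [26] ##.#. => .  t=6,i=14
  [25] ##..# => #  t=0,i=12
  [24] ##... => #  t=3,i=6
  [23] #.### => #  t=0,i=16
  [22] #.##. => .  t=1,i=2
  [21] #.#.# => .  t=2,i=8
  [20] #.#.. => .  t=7,i=13
  [19] #..## => #  t=0,i=9
  [18] #..#. => #  t=0,i=0
  [17] #...# => .  t=8,i=13
  [16] #.... => #  t=3,i=7
  [15] .#### => .  t=1,i=9
  [14] .###. => #  t=0,i=17
  [13] .##.# => #  t=1,i=0
  [12] .##.. => #  t=0,i=11
  [11] .#.## => .  t=0,i=15
  [10] .#.#. => .  t=2,i=7
  [9] .#..# => #  t=0,i=2
  [8] .#... => .  t=7,i=14
  [7] ..### => .  t=2,i=14
  [6] ..##. => #  t=0,i=10
  [5] ..#.# => .  t=0,i=14
  [4] ..#.. => .  t=0,i=1
  [3] ...## => .  t=3,i=10
  [2] ...#. => .  t=7,i=17
  [1] ....# => #  t=3,i=9
  [0] ..... => #  t=3,i=8
  bits 10100011100011010111001001000011 = 2743956035

2743956035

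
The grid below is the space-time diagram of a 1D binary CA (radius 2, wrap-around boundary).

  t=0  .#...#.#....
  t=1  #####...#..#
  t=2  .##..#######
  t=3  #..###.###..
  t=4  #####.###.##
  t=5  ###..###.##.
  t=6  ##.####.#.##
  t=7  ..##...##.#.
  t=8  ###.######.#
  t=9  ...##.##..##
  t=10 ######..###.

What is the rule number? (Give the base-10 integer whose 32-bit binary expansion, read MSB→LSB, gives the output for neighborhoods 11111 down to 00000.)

2410570718

  #####|#  b31=1 t=1,i=1
  ####.|.  b30=0 t=1,i=3
  ###.#|.  b29=0 t=2,i=11
  ###..|.  b28=0 t=1,i=4
  ##.##|#  b27=1 t=2,i=0
  ##.#.|#  b26=1 t=6,i=7
  ##..#|#  b25=1 t=2,i=3
  ##...|#  b24=1 t=1,i=5
  #.###|#  b23=1 t=3,i=7
  #.##.|.  b22=0 t=2,i=1
  #.#.#|#  b21=1 t=6,i=8
  #.#..|.  b20=0 t=0,i=7
  #..##|#  b19=1 t=1,i=10
  #..#.|#  b18=1 t=3,i=11
  #...#|#  b17=1 t=0,i=3
  #....|.  b16=0 t=0,i=9
  .####|.  b15=0 t=1,i=0
  .###.|#  b14=1 t=3,i=4
  .##.#|#  b13=1 t=5,i=10
  .##..|.  b12=0 t=2,i=2
  .#.##|.  b11=0 t=6,i=9
  .#.#.|.  b10=0 t=0,i=6
  .#..#|#  b9=1 t=1,i=9
  .#...|#  b8=1 t=0,i=2
  ..###|#  b7=1 t=1,i=11
  ..##.|#  b6=1 t=7,i=2
  ..#.#|.  b5=0 t=0,i=5
  ..#..|#  b4=1 t=0,i=1
  ...##|#  b3=1 t=7,i=1
  ...#.|#  b2=1 t=0,i=0
  ....#|#  b1=1 t=0,i=11
  .....|.  b0=0 t=0,i=10
  bits 10001111101011100110001111011110 = 2410570718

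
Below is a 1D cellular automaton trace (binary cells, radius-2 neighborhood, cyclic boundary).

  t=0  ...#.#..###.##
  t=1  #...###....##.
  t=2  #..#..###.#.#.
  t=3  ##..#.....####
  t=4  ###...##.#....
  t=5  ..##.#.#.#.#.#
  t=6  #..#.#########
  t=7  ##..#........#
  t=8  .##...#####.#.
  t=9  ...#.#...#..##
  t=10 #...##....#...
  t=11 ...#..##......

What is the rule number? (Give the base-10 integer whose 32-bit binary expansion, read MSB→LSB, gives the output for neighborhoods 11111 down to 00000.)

1534144009

  #####|.  b31=0 t=3,i=12
  ####.|#  b30=1 t=3,i=0
  ###.#|.  b29=0 t=0,i=10
  ###..|#  b28=1 t=1,i=6
  ##.##|#  b27=1 t=0,i=11
  ##.#.|.  b26=0 t=1,i=13
  ##..#|#  b25=1 t=3,i=2
  ##...|#  b24=1 t=0,i=0
  #.###|.  b23=0 t=6,i=5
  #.##.|#  b22=1 t=0,i=12
  #.#.#|#  b21=1 t=2,i=10
  #.#..|#  b20=1 t=0,i=5
  #..##|.  b19=0 t=0,i=7
  #..#.|.  b18=0 t=2,i=2
  #...#|.  b17=0 t=0,i=1
  #....|#  b16=1 t=1,i=8
  .####|.  b15=0 t=3,i=11
  .###.|.  b14=0 t=0,i=9
  .##.#|#  b13=1 t=1,i=12
  .##..|.  b12=0 t=0,i=13
  .#.##|#  b11=1 t=6,i=4
  .#.#.|#  b10=1 t=0,i=4
  .#..#|#  b9=1 t=0,i=6
  .#...|.  b8=0 t=1,i=1
  ..###|.  b7=0 t=0,i=8
  ..##.|.  b6=0 t=1,i=11
  ..#.#|.  b5=0 t=0,i=3
  ..#..|.  b4=0 t=2,i=3
  ...##|#  b3=1 t=1,i=3
  ...#.|.  b2=0 t=0,i=2
  ....#|.  b1=0 t=1,i=9
  .....|#  b0=1 t=3,i=7
  bits 01011011011100010010111000001001 = 1534144009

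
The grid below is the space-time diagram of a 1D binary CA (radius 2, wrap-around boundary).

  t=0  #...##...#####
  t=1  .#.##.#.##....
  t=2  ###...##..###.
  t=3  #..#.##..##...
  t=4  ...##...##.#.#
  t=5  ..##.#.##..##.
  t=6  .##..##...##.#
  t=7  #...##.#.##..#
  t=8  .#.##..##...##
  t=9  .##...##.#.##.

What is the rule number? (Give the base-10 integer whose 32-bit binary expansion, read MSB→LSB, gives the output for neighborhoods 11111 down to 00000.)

27856109

  nb #####: next=.  (t=0,i=11, bit31=0)
  nb ####.: next=.  (t=0,i=13, bit30=0)
  nb ###.#: next=.  (t=2,i=12, bit29=0)
  nb ###..: next=.  (t=0,i=0, bit28=0)
  nb ##.##: next=.  (t=2,i=13, bit27=0)
  nb ##.#.: next=.  (t=1,i=5, bit26=0)
  nb ##..#: next=.  (t=2,i=8, bit25=0)
  nb ##...: next=#  (t=0,i=1, bit24=1)
  nb #.###: next=#  (t=2,i=0, bit23=1)
  nb #.##.: next=.  (t=1,i=3, bit22=0)
  nb #.#.#: next=#  (t=1,i=6, bit21=1)
  nb #.#..: next=.  (t=4,i=13, bit20=0)
  nb #..##: next=#  (t=2,i=9, bit19=1)
  nb #..#.: next=.  (t=3,i=2, bit18=0)
  nb #...#: next=.  (t=0,i=2, bit17=0)
  nb #....: next=#  (t=1,i=11, bit16=1)
  nb .####: next=.  (t=0,i=10, bit15=0)
  nb .###.: next=.  (t=2,i=1, bit14=0)
  nb .##.#: next=.  (t=1,i=4, bit13=0)
  nb .##..: next=.  (t=0,i=5, bit12=0)
  nb .#.##: next=#  (t=1,i=2, bit11=1)
  nb .#.#.: next=#  (t=4,i=12, bit10=1)
  nb .#..#: next=.  (t=3,i=1, bit9=0)
  nb .#...: next=.  (t=4,i=0, bit8=0)
  nb ..###: next=#  (t=0,i=9, bit7=1)
  nb ..##.: next=#  (t=0,i=4, bit6=1)
  nb ..#.#: next=#  (t=1,i=1, bit5=1)
  nb ..#..: next=.  (t=3,i=0, bit4=0)
  nb ...##: next=#  (t=0,i=3, bit3=1)
  nb ...#.: next=#  (t=1,i=0, bit2=1)
  nb ....#: next=.  (t=1,i=13, bit1=0)
  nb .....: next=#  (t=1,i=12, bit0=1)
  bits 00000001101010010000110011101101 = 27856109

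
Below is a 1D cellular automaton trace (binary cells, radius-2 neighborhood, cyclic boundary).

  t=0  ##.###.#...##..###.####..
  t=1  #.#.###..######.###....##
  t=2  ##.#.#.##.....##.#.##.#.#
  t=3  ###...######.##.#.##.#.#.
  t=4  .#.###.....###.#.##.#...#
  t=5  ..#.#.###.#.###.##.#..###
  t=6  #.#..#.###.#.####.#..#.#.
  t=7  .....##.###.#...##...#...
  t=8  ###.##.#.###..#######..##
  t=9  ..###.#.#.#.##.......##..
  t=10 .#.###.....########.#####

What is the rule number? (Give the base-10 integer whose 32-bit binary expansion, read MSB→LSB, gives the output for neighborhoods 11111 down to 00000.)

  ##### -> .   bit 31 = 0  t=1,i=11
  ####. -> .   bit 30 = 0  t=0,i=21
  ###.# -> #   bit 29 = 1  t=0,i=5
  ###.. -> .   bit 28 = 0  t=0,i=22
  ##.## -> #   bit 27 = 1  t=0,i=2
  ##.#. -> #   bit 26 = 1  t=0,i=6
  ##..# -> #   bit 25 = 1  t=0,i=13
  ##... -> #   bit 24 = 1  t=1,i=19
  #.### -> .   bit 23 = 0  t=0,i=3
  #.##. -> #   bit 22 = 1  t=2,i=7
  #.#.# -> .   bit 21 = 0  t=1,i=2
  #.#.. -> .   bit 20 = 0  t=0,i=7
  #..## -> #   bit 19 = 1  t=0,i=14
  #..#. -> .   bit 18 = 0  t=5,i=1
  #...# -> #   bit 17 = 1  t=0,i=9
  #.... -> #   bit 16 = 1  t=1,i=20
  .#### -> .   bit 15 = 0  t=0,i=20
  .###. -> #   bit 14 = 1  t=0,i=4
  .##.# -> .   bit 13 = 0  t=0,i=1
  .##.. -> #   bit 12 = 1  t=0,i=12
  .#.## -> #   bit 11 = 1  t=1,i=3
  .#.#. -> .   bit 10 = 0  t=2,i=4
  .#..# -> .   bit 9 = 0  t=5,i=20
  .#... -> .   bit 8 = 0  t=0,i=8
  ..### -> .   bit 7 = 0  t=0,i=15
  ..##. -> #   bit 6 = 1  t=0,i=0
  ..#.# -> #   bit 5 = 1  t=4,i=24
  ..#.. -> .   bit 4 = 0  t=7,i=21
  ...## -> #   bit 3 = 1  t=0,i=10
  ...#. -> #   bit 2 = 1  t=4,i=23
  ....# -> .   bit 1 = 0  t=1,i=21
  ..... -> #   bit 0 = 1  t=2,i=11
  bits 00101111010010110101100001101101 = 793466989

793466989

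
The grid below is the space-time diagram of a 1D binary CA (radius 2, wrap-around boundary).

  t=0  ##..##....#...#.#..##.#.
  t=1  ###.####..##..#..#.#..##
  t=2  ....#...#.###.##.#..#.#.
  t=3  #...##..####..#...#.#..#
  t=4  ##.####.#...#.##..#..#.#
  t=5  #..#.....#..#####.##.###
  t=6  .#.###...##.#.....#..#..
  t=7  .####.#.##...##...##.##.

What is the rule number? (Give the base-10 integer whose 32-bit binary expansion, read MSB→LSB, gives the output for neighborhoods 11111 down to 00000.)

  nb #####: next=.  (t=1,i=0, bit31=0)
  nb ####.: next=.  (t=1,i=1, bit30=0)
  nb ###.#: next=.  (t=1,i=2, bit29=0)
  nb ###..: next=.  (t=1,i=7, bit28=0)
  nb ##.##: next=.  (t=1,i=3, bit27=0)
  nb ##.#.: next=.  (t=0,i=21, bit26=0)
  nb ##..#: next=#  (t=0,i=2, bit25=1)
  nb ##...: next=#  (t=0,i=6, bit24=1)
  nb #.###: next=#  (t=1,i=4, bit23=1)
  nb #.##.: next=#  (t=0,i=0, bit22=1)
  nb #.#.#: next=#  (t=0,i=22, bit21=1)
  nb #.#..: next=.  (t=0,i=16, bit20=0)
  nb #..##: next=.  (t=0,i=3, bit19=0)
  nb #..#.: next=.  (t=1,i=13, bit18=0)
  nb #...#: next=.  (t=0,i=12, bit17=0)
  nb #....: next=#  (t=0,i=7, bit16=1)
  nb .####: next=.  (t=1,i=5, bit15=0)
  nb .###.: next=#  (t=2,i=11, bit14=1)
  nb .##.#: next=.  (t=0,i=20, bit13=0)
  nb .##..: next=#  (t=0,i=1, bit12=1)
  nb .#.##: next=#  (t=0,i=23, bit11=1)
  nb .#.#.: next=.  (t=0,i=15, bit10=0)
  nb .#..#: next=#  (t=0,i=17, bit9=1)
  nb .#...: next=#  (t=0,i=11, bit8=1)
  nb ..###: next=#  (t=1,i=22, bit7=1)
  nb ..##.: next=#  (t=0,i=4, bit6=1)
  nb ..#.#: next=#  (t=0,i=14, bit5=1)
  nb ..#..: next=#  (t=0,i=10, bit4=1)
  nb ...##: next=#  (t=3,i=3, bit3=1)
  nb ...#.: next=.  (t=0,i=9, bit2=0)
  nb ....#: next=.  (t=0,i=8, bit1=0)
  nb .....: next=.  (t=2,i=1, bit0=0)
  bits 00000011111000010101101111111000 = 65100792

65100792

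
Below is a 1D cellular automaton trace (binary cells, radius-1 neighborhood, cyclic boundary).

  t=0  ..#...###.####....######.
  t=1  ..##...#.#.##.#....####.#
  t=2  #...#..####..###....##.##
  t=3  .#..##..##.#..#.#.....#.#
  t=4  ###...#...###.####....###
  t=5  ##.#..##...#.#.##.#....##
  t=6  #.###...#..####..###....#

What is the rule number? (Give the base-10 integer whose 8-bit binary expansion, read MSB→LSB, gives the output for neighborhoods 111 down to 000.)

  ### -> #   bit 7 = 1  t=0,i=7
  ##. -> .   bit 6 = 0  t=0,i=8
  #.# -> #   bit 5 = 1  t=0,i=9
  #.. -> #   bit 4 = 1  t=0,i=3
  .## -> .   bit 3 = 0  t=0,i=6
  .#. -> #   bit 2 = 1  t=0,i=2
  ..# -> .   bit 1 = 0  t=0,i=1
  ... -> .   bit 0 = 0  t=0,i=0
  bits 10110100 = 180

180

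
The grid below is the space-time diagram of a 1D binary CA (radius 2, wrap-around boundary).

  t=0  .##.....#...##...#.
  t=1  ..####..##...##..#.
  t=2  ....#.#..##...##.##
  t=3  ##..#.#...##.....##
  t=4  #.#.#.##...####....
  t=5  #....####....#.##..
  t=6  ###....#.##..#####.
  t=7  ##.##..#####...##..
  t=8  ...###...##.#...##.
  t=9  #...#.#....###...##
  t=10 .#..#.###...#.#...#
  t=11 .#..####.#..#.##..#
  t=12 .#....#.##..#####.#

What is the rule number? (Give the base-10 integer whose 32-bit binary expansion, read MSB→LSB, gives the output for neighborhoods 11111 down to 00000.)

3352385841

  nb #####: next=#  (t=6,i=15, bit31=1)
  nb ####.: next=#  (t=1,i=4, bit30=1)
  nb ###.#: next=.  (t=6,i=17, bit29=0)
  nb ###..: next=.  (t=1,i=5, bit28=0)
  nb ##.##: next=.  (t=2,i=16, bit27=0)
  nb ##.#.: next=#  (t=8,i=11, bit26=1)
  nb ##..#: next=#  (t=1,i=6, bit25=1)
  nb ##...: next=#  (t=0,i=3, bit24=1)
  nb #.###: next=#  (t=6,i=0, bit23=1)
  nb #.##.: next=#  (t=2,i=17, bit22=1)
  nb #.#.#: next=.  (t=4,i=2, bit21=0)
  nb #.#..: next=#  (t=2,i=6, bit20=1)
  nb #..##: next=.  (t=0,i=0, bit19=0)
  nb #..#.: next=.  (t=1,i=16, bit18=0)
  nb #...#: next=.  (t=0,i=10, bit17=0)
  nb #....: next=#  (t=0,i=4, bit16=1)
  nb .####: next=.  (t=1,i=3, bit15=0)
  nb .###.: next=#  (t=6,i=1, bit14=1)
  nb .##.#: next=.  (t=2,i=15, bit13=0)
  nb .##..: next=#  (t=0,i=2, bit12=1)
  nb .#.##: next=#  (t=4,i=5, bit11=1)
  nb .#.#.: next=.  (t=2,i=5, bit10=0)
  nb .#..#: next=.  (t=0,i=18, bit9=0)
  nb .#...: next=#  (t=0,i=9, bit8=1)
  nb ..###: next=.  (t=1,i=2, bit7=0)
  nb ..##.: next=.  (t=0,i=1, bit6=0)
  nb ..#.#: next=#  (t=2,i=4, bit5=1)
  nb ..#..: next=#  (t=0,i=8, bit4=1)
  nb ...##: next=.  (t=0,i=11, bit3=0)
  nb ...#.: next=.  (t=0,i=7, bit2=0)
  nb ....#: next=.  (t=0,i=6, bit1=0)
  nb .....: next=#  (t=0,i=5, bit0=1)
  bits 11000111110100010101100100110001 = 3352385841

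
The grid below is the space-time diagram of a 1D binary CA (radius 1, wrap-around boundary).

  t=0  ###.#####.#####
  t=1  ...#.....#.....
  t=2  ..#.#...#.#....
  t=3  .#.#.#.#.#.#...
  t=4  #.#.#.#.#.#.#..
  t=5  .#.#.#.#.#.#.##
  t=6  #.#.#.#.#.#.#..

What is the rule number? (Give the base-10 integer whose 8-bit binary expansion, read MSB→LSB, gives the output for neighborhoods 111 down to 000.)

50

  nb ###: next=.  (t=0,i=0, bit7=0)
  nb ##.: next=.  (t=0,i=2, bit6=0)
  nb #.#: next=#  (t=0,i=3, bit5=1)
  nb #..: next=#  (t=1,i=4, bit4=1)
  nb .##: next=.  (t=0,i=4, bit3=0)
  nb .#.: next=.  (t=1,i=3, bit2=0)
  nb ..#: next=#  (t=1,i=2, bit1=1)
  nb ...: next=.  (t=1,i=0, bit0=0)
  bits 00110010 = 50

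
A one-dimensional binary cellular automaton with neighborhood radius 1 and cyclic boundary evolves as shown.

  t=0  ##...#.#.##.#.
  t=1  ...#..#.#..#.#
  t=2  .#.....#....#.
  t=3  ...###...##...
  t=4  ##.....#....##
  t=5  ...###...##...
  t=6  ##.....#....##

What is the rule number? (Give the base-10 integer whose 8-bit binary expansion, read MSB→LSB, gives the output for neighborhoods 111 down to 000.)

  [7] ### => .  t=3,i=4
  [6] ##. => .  t=0,i=1
  [5] #.# => #  t=0,i=6
  [4] #.. => .  t=0,i=2
  [3] .## => .  t=0,i=0
  [2] .#. => .  t=0,i=5
  [1] ..# => .  t=0,i=4
  [0] ... => #  t=0,i=3
  bits 00100001 = 33

33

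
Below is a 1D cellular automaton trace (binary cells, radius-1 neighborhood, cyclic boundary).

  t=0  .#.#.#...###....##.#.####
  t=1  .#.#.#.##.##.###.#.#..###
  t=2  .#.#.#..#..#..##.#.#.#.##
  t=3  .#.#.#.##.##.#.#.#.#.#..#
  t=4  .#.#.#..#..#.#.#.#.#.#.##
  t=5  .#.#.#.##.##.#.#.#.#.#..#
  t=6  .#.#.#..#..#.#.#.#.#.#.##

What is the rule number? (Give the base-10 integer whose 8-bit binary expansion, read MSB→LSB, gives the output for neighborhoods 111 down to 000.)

  ### -> #   bit 7 = 1  t=0,i=10
  ##. -> #   bit 6 = 1  t=0,i=11
  #.# -> .   bit 5 = 0  t=0,i=0
  #.. -> .   bit 4 = 0  t=0,i=6
  .## -> .   bit 3 = 0  t=0,i=9
  .#. -> #   bit 2 = 1  t=0,i=1
  ..# -> #   bit 1 = 1  t=0,i=8
  ... -> #   bit 0 = 1  t=0,i=7
  bits 11000111 = 199

199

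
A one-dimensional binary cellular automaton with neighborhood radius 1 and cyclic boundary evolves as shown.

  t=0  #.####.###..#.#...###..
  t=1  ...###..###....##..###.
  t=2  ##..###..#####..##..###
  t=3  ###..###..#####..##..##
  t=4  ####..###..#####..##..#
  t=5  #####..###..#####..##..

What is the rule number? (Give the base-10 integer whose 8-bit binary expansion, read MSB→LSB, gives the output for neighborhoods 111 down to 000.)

  ### -> #   bit 7 = 1  t=0,i=3
  ##. -> #   bit 6 = 1  t=0,i=5
  #.# -> .   bit 5 = 0  t=0,i=1
  #.. -> #   bit 4 = 1  t=0,i=10
  .## -> .   bit 3 = 0  t=0,i=2
  .#. -> .   bit 2 = 0  t=0,i=0
  ..# -> .   bit 1 = 0  t=0,i=11
  ... -> #   bit 0 = 1  t=0,i=16
  bits 11010001 = 209

209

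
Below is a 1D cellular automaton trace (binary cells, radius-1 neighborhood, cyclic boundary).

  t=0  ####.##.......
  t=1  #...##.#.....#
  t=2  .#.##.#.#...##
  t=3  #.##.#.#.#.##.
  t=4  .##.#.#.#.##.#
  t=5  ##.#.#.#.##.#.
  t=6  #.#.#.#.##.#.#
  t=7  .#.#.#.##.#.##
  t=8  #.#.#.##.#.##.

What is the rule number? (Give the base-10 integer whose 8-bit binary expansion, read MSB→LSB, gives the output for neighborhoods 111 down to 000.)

58

  nb ###: next=.  (t=0,i=1, bit7=0)
  nb ##.: next=.  (t=0,i=3, bit6=0)
  nb #.#: next=#  (t=0,i=4, bit5=1)
  nb #..: next=#  (t=0,i=7, bit4=1)
  nb .##: next=#  (t=0,i=0, bit3=1)
  nb .#.: next=.  (t=1,i=7, bit2=0)
  nb ..#: next=#  (t=0,i=13, bit1=1)
  nb ...: next=.  (t=0,i=8, bit0=0)
  bits 00111010 = 58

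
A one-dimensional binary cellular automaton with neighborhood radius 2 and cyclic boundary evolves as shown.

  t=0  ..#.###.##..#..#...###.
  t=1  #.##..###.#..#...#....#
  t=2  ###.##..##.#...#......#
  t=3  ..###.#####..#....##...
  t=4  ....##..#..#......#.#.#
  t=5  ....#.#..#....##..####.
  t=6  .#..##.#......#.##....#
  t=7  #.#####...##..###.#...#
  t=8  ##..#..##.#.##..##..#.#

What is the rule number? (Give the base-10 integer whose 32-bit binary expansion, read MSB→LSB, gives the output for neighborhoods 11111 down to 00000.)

  nb #####: next=#  (t=3,i=8, bit31=1)
  nb ####.: next=.  (t=2,i=1, bit30=0)
  nb ###.#: next=#  (t=0,i=6, bit29=1)
  nb ###..: next=.  (t=0,i=21, bit28=0)
  nb ##.##: next=#  (t=0,i=7, bit27=1)
  nb ##.#.: next=#  (t=1,i=9, bit26=1)
  nb ##..#: next=#  (t=0,i=10, bit25=1)
  nb ##...: next=#  (t=0,i=22, bit24=1)
  nb #.###: next=.  (t=0,i=4, bit23=0)
  nb #.##.: next=#  (t=0,i=8, bit22=1)
  nb #.#.#: next=#  (t=4,i=20, bit21=1)
  nb #.#..: next=.  (t=1,i=10, bit20=0)
  nb #..##: next=#  (t=1,i=5, bit19=1)
  nb #..#.: next=.  (t=0,i=11, bit18=0)
  nb #...#: next=#  (t=0,i=0, bit17=1)
  nb #....: next=.  (t=1,i=19, bit16=0)
  nb .####: next=.  (t=2,i=0, bit15=0)
  nb .###.: next=.  (t=0,i=5, bit14=0)
  nb .##.#: next=#  (t=1,i=0, bit13=1)
  nb .##..: next=.  (t=0,i=9, bit12=0)
  nb .#.##: next=#  (t=0,i=3, bit11=1)
  nb .#.#.: next=#  (t=4,i=19, bit10=1)
  nb .#..#: next=#  (t=0,i=13, bit9=1)
  nb .#...: next=.  (t=0,i=16, bit8=0)
  nb ..###: next=.  (t=0,i=19, bit7=0)
  nb ..##.: next=#  (t=1,i=22, bit6=1)
  nb ..#.#: next=#  (t=0,i=2, bit5=1)
  nb ..#..: next=.  (t=0,i=12, bit4=0)
  nb ...##: next=.  (t=0,i=18, bit3=0)
  nb ...#.: next=.  (t=0,i=1, bit2=0)
  nb ....#: next=.  (t=1,i=20, bit1=0)
  nb .....: next=#  (t=2,i=18, bit0=1)
  bits 10101111011010100010111001100001 = 2942971489

2942971489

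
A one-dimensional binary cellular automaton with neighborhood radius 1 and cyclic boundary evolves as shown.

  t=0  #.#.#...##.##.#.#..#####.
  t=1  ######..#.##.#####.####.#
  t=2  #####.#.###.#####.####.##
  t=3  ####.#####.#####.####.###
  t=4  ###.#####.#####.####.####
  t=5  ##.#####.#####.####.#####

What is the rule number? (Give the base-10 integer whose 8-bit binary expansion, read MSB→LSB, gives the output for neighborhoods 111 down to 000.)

188

  ### -> #   bit 7 = 1  t=0,i=20
  ##. -> .   bit 6 = 0  t=0,i=9
  #.# -> #   bit 5 = 1  t=0,i=1
  #.. -> #   bit 4 = 1  t=0,i=5
  .## -> #   bit 3 = 1  t=0,i=8
  .#. -> #   bit 2 = 1  t=0,i=0
  ..# -> .   bit 1 = 0  t=0,i=7
  ... -> .   bit 0 = 0  t=0,i=6
  bits 10111100 = 188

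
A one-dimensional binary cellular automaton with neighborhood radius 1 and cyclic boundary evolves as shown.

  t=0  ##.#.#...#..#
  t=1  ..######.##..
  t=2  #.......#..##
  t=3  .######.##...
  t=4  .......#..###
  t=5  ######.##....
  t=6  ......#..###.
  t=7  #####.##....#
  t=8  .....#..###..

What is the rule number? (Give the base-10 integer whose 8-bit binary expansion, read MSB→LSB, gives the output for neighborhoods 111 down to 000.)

53

  ###|.  b7=0 t=0,i=0
  ##.|.  b6=0 t=0,i=1
  #.#|#  b5=1 t=0,i=2
  #..|#  b4=1 t=0,i=6
  .##|.  b3=0 t=0,i=12
  .#.|#  b2=1 t=0,i=3
  ..#|.  b1=0 t=0,i=8
  ...|#  b0=1 t=0,i=7
  bits 00110101 = 53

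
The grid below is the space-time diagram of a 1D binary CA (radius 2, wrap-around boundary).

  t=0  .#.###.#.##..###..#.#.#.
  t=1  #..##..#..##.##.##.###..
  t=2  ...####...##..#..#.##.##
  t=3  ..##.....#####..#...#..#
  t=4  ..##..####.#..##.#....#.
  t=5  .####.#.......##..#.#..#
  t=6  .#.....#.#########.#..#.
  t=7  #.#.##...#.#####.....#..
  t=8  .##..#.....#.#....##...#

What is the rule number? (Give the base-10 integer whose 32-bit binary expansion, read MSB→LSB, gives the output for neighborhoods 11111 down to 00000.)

  ##### -> #   bit 31 = 1  t=3,i=11
  ####. -> .   bit 30 = 0  t=2,i=5
  ###.# -> .   bit 29 = 0  t=0,i=5
  ###.. -> .   bit 28 = 0  t=0,i=15
  ##.## -> .   bit 27 = 0  t=1,i=12
  ##.#. -> .   bit 26 = 0  t=0,i=6
  ##..# -> #   bit 25 = 1  t=0,i=11
  ##... -> .   bit 24 = 0  t=2,i=0
  #.### -> #   bit 23 = 1  t=0,i=3
  #.##. -> .   bit 22 = 0  t=0,i=9
  #.#.# -> #   bit 21 = 1  t=0,i=7
  #.#.. -> .   bit 20 = 0  t=0,i=22
  #..## -> .   bit 19 = 0  t=0,i=12
  #..#. -> #   bit 18 = 1  t=0,i=0
  #...# -> .   bit 17 = 0  t=2,i=1
  #.... -> .   bit 16 = 0  t=3,i=5
  .#### -> .   bit 15 = 0  t=2,i=4
  .###. -> #   bit 14 = 1  t=0,i=4
  .##.# -> #   bit 13 = 1  t=1,i=11
  .##.. -> #   bit 12 = 1  t=0,i=10
  .#.## -> .   bit 11 = 0  t=0,i=2
  .#.#. -> #   bit 10 = 1  t=0,i=19
  .#..# -> .   bit 9 = 0  t=0,i=23
  .#... -> #   bit 8 = 1  t=3,i=17
  ..### -> #   bit 7 = 1  t=0,i=13
  ..##. -> #   bit 6 = 1  t=1,i=3
  ..#.# -> .   bit 5 = 0  t=0,i=1
  ..#.. -> .   bit 4 = 0  t=1,i=0
  ...## -> #   bit 3 = 1  t=2,i=2
  ...#. -> .   bit 2 = 0  t=3,i=19
  ....# -> #   bit 1 = 1  t=3,i=7
  ..... -> #   bit 0 = 1  t=3,i=6
  bits 10000010101001000111010111001011 = 2191816139

2191816139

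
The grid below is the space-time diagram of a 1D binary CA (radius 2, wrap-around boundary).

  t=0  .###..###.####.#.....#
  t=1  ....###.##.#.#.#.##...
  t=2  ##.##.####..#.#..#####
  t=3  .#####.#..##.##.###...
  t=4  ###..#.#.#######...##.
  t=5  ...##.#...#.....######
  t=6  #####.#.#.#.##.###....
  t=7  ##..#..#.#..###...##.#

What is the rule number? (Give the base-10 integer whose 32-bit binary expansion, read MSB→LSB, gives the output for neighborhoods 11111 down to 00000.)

727692505

  #####|.  b31=0 t=2,i=19
  ####.|.  b30=0 t=0,i=12
  ###.#|#  b29=1 t=0,i=8
  ###..|.  b28=0 t=0,i=3
  ##.##|#  b27=1 t=0,i=9
  ##.#.|.  b26=0 t=0,i=14
  ##..#|#  b25=1 t=0,i=4
  ##...|#  b24=1 t=1,i=19
  #.###|.  b23=0 t=0,i=1
  #.##.|#  b22=1 t=1,i=8
  #.#.#|.  b21=0 t=1,i=11
  #.#..|#  b20=1 t=0,i=15
  #..##|#  b19=1 t=0,i=5
  #..#.|#  b18=1 t=2,i=11
  #...#|#  b17=1 t=4,i=17
  #....|#  b16=1 t=0,i=17
  .####|#  b15=1 t=0,i=11
  .###.|.  b14=0 t=0,i=2
  .##.#|#  b13=1 t=1,i=9
  .##..|#  b12=1 t=1,i=18
  .#.##|.  b11=0 t=0,i=0
  .#.#.|#  b10=1 t=1,i=12
  .#..#|.  b9=0 t=2,i=15
  .#...|.  b8=0 t=0,i=16
  ..###|#  b7=1 t=0,i=6
  ..##.|#  b6=1 t=3,i=10
  ..#.#|.  b5=0 t=0,i=21
  ..#..|#  b4=1 t=5,i=10
  ...##|#  b3=1 t=1,i=3
  ...#.|.  b2=0 t=0,i=20
  ....#|.  b1=0 t=0,i=19
  .....|#  b0=1 t=0,i=18
  bits 00101011010111111011010011011001 = 727692505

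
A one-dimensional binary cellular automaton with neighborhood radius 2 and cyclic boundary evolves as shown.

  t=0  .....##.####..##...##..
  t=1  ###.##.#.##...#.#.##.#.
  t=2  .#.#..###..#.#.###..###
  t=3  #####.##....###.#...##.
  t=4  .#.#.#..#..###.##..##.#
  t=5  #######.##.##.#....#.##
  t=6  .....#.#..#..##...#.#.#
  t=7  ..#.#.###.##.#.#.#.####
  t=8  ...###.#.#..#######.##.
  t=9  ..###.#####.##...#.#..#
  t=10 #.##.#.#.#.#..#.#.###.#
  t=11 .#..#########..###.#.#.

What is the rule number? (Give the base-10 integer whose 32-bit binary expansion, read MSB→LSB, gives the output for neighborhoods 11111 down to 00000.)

  #####|.  b31=0 t=3,i=2
  ####.|#  b30=1 t=0,i=10
  ###.#|.  b29=0 t=1,i=2
  ###..|.  b28=0 t=0,i=11
  ##.##|#  b27=1 t=0,i=7
  ##.#.|#  b26=1 t=1,i=6
  ##..#|.  b25=0 t=0,i=12
  ##...|#  b24=1 t=0,i=16
  #.###|.  b23=0 t=0,i=8
  #.##.|.  b22=0 t=1,i=4
  #.#.#|#  b21=1 t=1,i=7
  #.#..|#  b20=1 t=2,i=3
  #..##|.  b19=0 t=0,i=13
  #..#.|.  b18=0 t=2,i=10
  #...#|.  b17=0 t=0,i=17
  #....|.  b16=0 t=0,i=22
  .####|#  b15=1 t=0,i=9
  .###.|#  b14=1 t=1,i=1
  .##.#|.  b13=0 t=0,i=6
  .##..|.  b12=0 t=0,i=15
  .#.##|#  b11=1 t=1,i=8
  .#.#.|#  b10=1 t=1,i=15
  .#..#|#  b9=1 t=2,i=4
  .#...|.  b8=0 t=3,i=17
  ..###|#  b7=1 t=2,i=6
  ..##.|#  b6=1 t=0,i=5
  ..#.#|.  b5=0 t=1,i=14
  ..#..|#  b4=1 t=4,i=8
  ...##|#  b3=1 t=0,i=4
  ...#.|#  b2=1 t=1,i=13
  ....#|.  b1=0 t=0,i=3
  .....|#  b0=1 t=0,i=0
  bits 01001101001100001100111011011101 = 1295044317

1295044317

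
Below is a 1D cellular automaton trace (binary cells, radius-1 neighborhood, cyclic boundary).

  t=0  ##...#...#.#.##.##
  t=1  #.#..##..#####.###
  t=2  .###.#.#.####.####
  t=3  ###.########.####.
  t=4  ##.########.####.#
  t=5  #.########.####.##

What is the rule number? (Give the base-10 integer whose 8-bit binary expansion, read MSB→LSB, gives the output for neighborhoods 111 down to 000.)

  ###|#  b7=1 t=0,i=0
  ##.|.  b6=0 t=0,i=1
  #.#|#  b5=1 t=0,i=10
  #..|#  b4=1 t=0,i=2
  .##|#  b3=1 t=0,i=13
  .#.|#  b2=1 t=0,i=5
  ..#|.  b1=0 t=0,i=4
  ...|.  b0=0 t=0,i=3
  bits 10111100 = 188

188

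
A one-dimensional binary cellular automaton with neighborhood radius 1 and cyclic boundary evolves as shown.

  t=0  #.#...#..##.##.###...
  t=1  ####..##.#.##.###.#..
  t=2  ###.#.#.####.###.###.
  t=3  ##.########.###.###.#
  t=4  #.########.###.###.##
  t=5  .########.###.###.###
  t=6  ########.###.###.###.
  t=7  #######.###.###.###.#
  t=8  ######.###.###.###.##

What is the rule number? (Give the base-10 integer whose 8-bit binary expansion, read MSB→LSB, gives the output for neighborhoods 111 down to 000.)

188

  ###|#  b7=1 t=0,i=16
  ##.|.  b6=0 t=0,i=10
  #.#|#  b5=1 t=0,i=1
  #..|#  b4=1 t=0,i=3
  .##|#  b3=1 t=0,i=9
  .#.|#  b2=1 t=0,i=0
  ..#|.  b1=0 t=0,i=5
  ...|.  b0=0 t=0,i=4
  bits 10111100 = 188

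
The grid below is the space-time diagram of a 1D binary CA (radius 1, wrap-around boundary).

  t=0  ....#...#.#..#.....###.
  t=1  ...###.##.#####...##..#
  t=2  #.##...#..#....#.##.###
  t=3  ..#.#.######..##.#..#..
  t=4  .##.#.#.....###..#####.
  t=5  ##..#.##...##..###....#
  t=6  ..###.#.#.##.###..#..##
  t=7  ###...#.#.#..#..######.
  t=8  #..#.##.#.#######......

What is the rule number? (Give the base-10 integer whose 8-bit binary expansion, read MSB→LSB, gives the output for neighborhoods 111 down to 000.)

30

  ### -> .   bit 7 = 0  t=0,i=20
  ##. -> .   bit 6 = 0  t=0,i=21
  #.# -> .   bit 5 = 0  t=0,i=9
  #.. -> #   bit 4 = 1  t=0,i=5
  .## -> #   bit 3 = 1  t=0,i=19
  .#. -> #   bit 2 = 1  t=0,i=4
  ..# -> #   bit 1 = 1  t=0,i=3
  ... -> .   bit 0 = 0  t=0,i=0
  bits 00011110 = 30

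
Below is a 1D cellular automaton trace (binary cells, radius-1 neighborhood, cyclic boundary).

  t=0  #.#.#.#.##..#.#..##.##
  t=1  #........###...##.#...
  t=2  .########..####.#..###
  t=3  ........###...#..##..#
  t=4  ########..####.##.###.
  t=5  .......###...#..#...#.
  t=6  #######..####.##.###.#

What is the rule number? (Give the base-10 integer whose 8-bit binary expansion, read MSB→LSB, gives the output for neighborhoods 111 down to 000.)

  nb ###: next=.  (t=0,i=21, bit7=0)
  nb ##.: next=#  (t=0,i=0, bit6=1)
  nb #.#: next=.  (t=0,i=1, bit5=0)
  nb #..: next=#  (t=0,i=10, bit4=1)
  nb .##: next=.  (t=0,i=8, bit3=0)
  nb .#.: next=.  (t=0,i=2, bit2=0)
  nb ..#: next=#  (t=0,i=11, bit1=1)
  nb ...: next=#  (t=1,i=2, bit0=1)
  bits 01010011 = 83

83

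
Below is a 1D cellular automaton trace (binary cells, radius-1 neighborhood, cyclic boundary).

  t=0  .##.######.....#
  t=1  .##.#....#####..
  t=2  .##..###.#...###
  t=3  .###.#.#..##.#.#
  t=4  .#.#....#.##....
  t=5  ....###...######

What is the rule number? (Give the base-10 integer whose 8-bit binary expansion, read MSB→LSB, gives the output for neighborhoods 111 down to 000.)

  nb ###: next=.  (t=0,i=5, bit7=0)
  nb ##.: next=#  (t=0,i=2, bit6=1)
  nb #.#: next=.  (t=0,i=0, bit5=0)
  nb #..: next=#  (t=0,i=10, bit4=1)
  nb .##: next=#  (t=0,i=1, bit3=1)
  nb .#.: next=.  (t=0,i=15, bit2=0)
  nb ..#: next=.  (t=0,i=14, bit1=0)
  nb ...: next=#  (t=0,i=11, bit0=1)
  bits 01011001 = 89

89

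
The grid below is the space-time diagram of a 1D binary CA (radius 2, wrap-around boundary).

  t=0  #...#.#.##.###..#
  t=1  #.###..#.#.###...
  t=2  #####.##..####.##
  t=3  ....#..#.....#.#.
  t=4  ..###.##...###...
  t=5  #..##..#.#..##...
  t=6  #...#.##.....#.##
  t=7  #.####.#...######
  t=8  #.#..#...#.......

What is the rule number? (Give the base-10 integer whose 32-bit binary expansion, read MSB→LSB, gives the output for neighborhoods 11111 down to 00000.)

  nb #####: next=.  (t=2,i=0, bit31=0)
  nb ####.: next=.  (t=2,i=3, bit30=0)
  nb ###.#: next=#  (t=2,i=4, bit29=1)
  nb ###..: next=#  (t=0,i=13, bit28=1)
  nb ##.##: next=.  (t=0,i=10, bit27=0)
  nb ##.#.: next=.  (t=7,i=6, bit26=0)
  nb ##..#: next=.  (t=0,i=14, bit25=0)
  nb ##...: next=.  (t=0,i=1, bit24=0)
  nb #.###: next=#  (t=0,i=11, bit23=1)
  nb #.##.: next=.  (t=0,i=8, bit22=0)
  nb #.#.#: next=.  (t=0,i=6, bit21=0)
  nb #.#..: next=.  (t=3,i=15, bit20=0)
  nb #..##: next=.  (t=0,i=15, bit19=0)
  nb #..#.: next=#  (t=1,i=6, bit18=1)
  nb #...#: next=#  (t=0,i=2, bit17=1)
  nb #....: next=.  (t=3,i=0, bit16=0)
  nb .####: next=.  (t=2,i=11, bit15=0)
  nb .###.: next=#  (t=0,i=12, bit14=1)
  nb .##.#: next=#  (t=0,i=9, bit13=1)
  nb .##..: next=#  (t=0,i=0, bit12=1)
  nb .#.##: next=#  (t=0,i=7, bit11=1)
  nb .#.#.: next=.  (t=0,i=5, bit10=0)
  nb .#..#: next=.  (t=3,i=5, bit9=0)
  nb .#...: next=.  (t=3,i=8, bit8=0)
  nb ..###: next=.  (t=2,i=10, bit7=0)
  nb ..##.: next=.  (t=0,i=16, bit6=0)
  nb ..#.#: next=#  (t=0,i=4, bit5=1)
  nb ..#..: next=#  (t=3,i=4, bit4=1)
  nb ...##: next=.  (t=4,i=1, bit3=0)
  nb ...#.: next=#  (t=0,i=3, bit2=1)
  nb ....#: next=#  (t=3,i=2, bit1=1)
  nb .....: next=.  (t=3,i=1, bit0=0)
  bits 00110000100001100111100000110110 = 814118966

814118966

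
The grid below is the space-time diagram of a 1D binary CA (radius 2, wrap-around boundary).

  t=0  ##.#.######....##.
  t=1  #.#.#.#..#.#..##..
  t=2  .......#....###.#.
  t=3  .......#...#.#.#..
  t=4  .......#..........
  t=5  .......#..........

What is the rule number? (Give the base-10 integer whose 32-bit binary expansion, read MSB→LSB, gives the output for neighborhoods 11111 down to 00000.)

1195952728

  [31] ##### => .  t=0,i=7
  [30] ####. => #  t=0,i=9
  [29] ###.# => .  t=2,i=14
  [28] ###.. => .  t=0,i=10
  [27] ##.## => .  t=0,i=17
  [26] ##.#. => #  t=0,i=2
  [25] ##..# => #  t=1,i=16
  [24] ##... => #  t=0,i=11
  [23] #.### => .  t=0,i=5
  [22] #.##. => #  t=0,i=0
  [21] #.#.# => .  t=0,i=3
  [20] #.#.. => .  t=1,i=6
  [19] #..## => #  t=1,i=13
  [18] #..#. => .  t=1,i=8
  [17] #...# => .  t=3,i=9
  [16] #.... => .  t=0,i=12
  [15] .#### => #  t=0,i=6
  [14] .###. => #  t=2,i=13
  [13] .##.# => .  t=0,i=1
  [12] .##.. => .  t=1,i=15
  [11] .#.## => #  t=0,i=4
  [10] .#.#. => .  t=1,i=1
  [9] .#..# => #  t=1,i=7
  [8] .#... => .  t=2,i=8
  [7] ..### => .  t=2,i=12
  [6] ..##. => #  t=0,i=15
  [5] ..#.# => .  t=1,i=0
  [4] ..#.. => #  t=2,i=7
  [3] ...## => #  t=0,i=14
  [2] ...#. => .  t=2,i=6
  [1] ....# => .  t=0,i=13
  [0] ..... => .  t=2,i=1
  bits 01000111010010001100101001011000 = 1195952728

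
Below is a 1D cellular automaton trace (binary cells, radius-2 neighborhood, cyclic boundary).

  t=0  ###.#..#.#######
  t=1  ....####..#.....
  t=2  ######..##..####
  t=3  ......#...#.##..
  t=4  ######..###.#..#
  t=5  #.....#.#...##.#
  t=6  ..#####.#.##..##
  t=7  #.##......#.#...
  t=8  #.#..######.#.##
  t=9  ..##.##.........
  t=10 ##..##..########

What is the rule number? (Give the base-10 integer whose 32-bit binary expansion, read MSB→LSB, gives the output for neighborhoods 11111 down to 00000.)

173507247

  nb #####: next=.  (t=0,i=0, bit31=0)
  nb ####.: next=.  (t=0,i=1, bit30=0)
  nb ###.#: next=.  (t=0,i=2, bit29=0)
  nb ###..: next=.  (t=1,i=7, bit28=0)
  nb ##.##: next=#  (t=5,i=14, bit27=1)
  nb ##.#.: next=.  (t=0,i=3, bit26=0)
  nb ##..#: next=#  (t=1,i=8, bit25=1)
  nb ##...: next=.  (t=3,i=14, bit24=0)
  nb #.###: next=.  (t=0,i=9, bit23=0)
  nb #.##.: next=#  (t=3,i=12, bit22=1)
  nb #.#.#: next=.  (t=6,i=8, bit21=0)
  nb #.#..: next=#  (t=0,i=4, bit20=1)
  nb #..##: next=.  (t=2,i=7, bit19=0)
  nb #..#.: next=#  (t=0,i=6, bit18=1)
  nb #...#: next=#  (t=3,i=8, bit17=1)
  nb #....: next=#  (t=1,i=12, bit16=1)
  nb .####: next=#  (t=0,i=10, bit15=1)
  nb .###.: next=.  (t=4,i=9, bit14=0)
  nb .##.#: next=.  (t=5,i=13, bit13=0)
  nb .##..: next=.  (t=2,i=9, bit12=0)
  nb .#.##: next=.  (t=0,i=8, bit11=0)
  nb .#.#.: next=.  (t=5,i=7, bit10=0)
  nb .#..#: next=#  (t=0,i=5, bit9=1)
  nb .#...: next=.  (t=1,i=11, bit8=0)
  nb ..###: next=#  (t=1,i=4, bit7=1)
  nb ..##.: next=.  (t=2,i=8, bit6=0)
  nb ..#.#: next=#  (t=0,i=7, bit5=1)
  nb ..#..: next=.  (t=1,i=10, bit4=0)
  nb ...##: next=#  (t=1,i=3, bit3=1)
  nb ...#.: next=#  (t=3,i=5, bit2=1)
  nb ....#: next=#  (t=1,i=2, bit1=1)
  nb .....: next=#  (t=1,i=0, bit0=1)
  bits 00001010010101111000001010101111 = 173507247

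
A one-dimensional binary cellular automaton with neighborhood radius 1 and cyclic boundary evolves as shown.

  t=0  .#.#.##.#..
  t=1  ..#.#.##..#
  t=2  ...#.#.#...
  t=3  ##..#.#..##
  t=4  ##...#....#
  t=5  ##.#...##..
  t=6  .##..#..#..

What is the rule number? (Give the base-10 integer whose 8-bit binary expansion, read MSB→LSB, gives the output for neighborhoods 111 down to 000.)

  nb ###: next=#  (t=3,i=0, bit7=1)
  nb ##.: next=#  (t=0,i=6, bit6=1)
  nb #.#: next=#  (t=0,i=2, bit5=1)
  nb #..: next=.  (t=0,i=9, bit4=0)
  nb .##: next=.  (t=0,i=5, bit3=0)
  nb .#.: next=.  (t=0,i=1, bit2=0)
  nb ..#: next=.  (t=0,i=0, bit1=0)
  nb ...: next=#  (t=0,i=10, bit0=1)
  bits 11100001 = 225

225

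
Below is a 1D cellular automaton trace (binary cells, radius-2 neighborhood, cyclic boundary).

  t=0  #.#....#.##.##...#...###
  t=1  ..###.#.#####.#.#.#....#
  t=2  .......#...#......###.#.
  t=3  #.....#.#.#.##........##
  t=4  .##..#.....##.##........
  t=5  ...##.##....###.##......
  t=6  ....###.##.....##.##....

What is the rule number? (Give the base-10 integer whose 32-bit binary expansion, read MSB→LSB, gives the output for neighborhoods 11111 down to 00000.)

  ##### -> .   bit 31 = 0  t=1,i=10
  ####. -> #   bit 30 = 1  t=0,i=23
  ###.# -> .   bit 29 = 0  t=0,i=0
  ###.. -> .   bit 28 = 0  t=3,i=0
  ##.## -> #   bit 27 = 1  t=0,i=11
  ##.#. -> .   bit 26 = 0  t=0,i=1
  ##..# -> #   bit 25 = 1  t=4,i=3
  ##... -> #   bit 24 = 1  t=0,i=14
  #.### -> .   bit 23 = 0  t=1,i=8
  #.##. -> #   bit 22 = 1  t=0,i=9
  #.#.# -> .   bit 21 = 0  t=1,i=6
  #.#.. -> #   bit 20 = 1  t=0,i=2
  #..## -> .   bit 19 = 0  t=1,i=1
  #..#. -> #   bit 18 = 1  t=4,i=4
  #...# -> .   bit 17 = 0  t=0,i=15
  #.... -> #   bit 16 = 1  t=0,i=4
  .#### -> .   bit 15 = 0  t=0,i=22
  .###. -> .   bit 14 = 0  t=1,i=3
  .##.# -> #   bit 13 = 1  t=0,i=10
  .##.. -> .   bit 12 = 0  t=0,i=13
  .#.## -> #   bit 11 = 1  t=0,i=8
  .#.#. -> .   bit 10 = 0  t=1,i=15
  .#..# -> .   bit 9 = 0  t=1,i=0
  .#... -> #   bit 8 = 1  t=0,i=3
  ..### -> .   bit 7 = 0  t=0,i=21
  ..##. -> .   bit 6 = 0  t=4,i=1
  ..#.# -> .   bit 5 = 0  t=0,i=7
  ..#.. -> .   bit 4 = 0  t=0,i=17
  ...## -> .   bit 3 = 0  t=0,i=20
  ...#. -> #   bit 2 = 1  t=0,i=6
  ....# -> .   bit 1 = 0  t=0,i=5
  ..... -> .   bit 0 = 0  t=2,i=1
  bits 01001011010101010010100100000100 = 1263872260

1263872260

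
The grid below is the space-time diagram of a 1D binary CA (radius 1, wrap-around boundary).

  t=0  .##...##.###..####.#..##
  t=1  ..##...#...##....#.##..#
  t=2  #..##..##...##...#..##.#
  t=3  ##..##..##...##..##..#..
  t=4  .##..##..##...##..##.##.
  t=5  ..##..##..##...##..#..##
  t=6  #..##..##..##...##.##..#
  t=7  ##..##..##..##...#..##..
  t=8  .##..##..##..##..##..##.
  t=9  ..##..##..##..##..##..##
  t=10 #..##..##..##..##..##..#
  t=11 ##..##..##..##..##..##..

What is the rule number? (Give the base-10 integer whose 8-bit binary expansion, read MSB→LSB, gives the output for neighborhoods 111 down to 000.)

84

  [7] ### => .  t=0,i=10
  [6] ##. => #  t=0,i=2
  [5] #.# => .  t=0,i=0
  [4] #.. => #  t=0,i=3
  [3] .## => .  t=0,i=1
  [2] .#. => #  t=0,i=19
  [1] ..# => .  t=0,i=5
  [0] ... => .  t=0,i=4
  bits 01010100 = 84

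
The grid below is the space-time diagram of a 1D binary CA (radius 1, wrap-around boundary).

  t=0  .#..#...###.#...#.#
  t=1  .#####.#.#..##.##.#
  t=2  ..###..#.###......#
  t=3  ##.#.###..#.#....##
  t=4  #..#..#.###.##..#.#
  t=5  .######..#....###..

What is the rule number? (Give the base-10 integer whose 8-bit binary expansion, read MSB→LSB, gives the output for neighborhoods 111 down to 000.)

  ### -> #   bit 7 = 1  t=0,i=9
  ##. -> .   bit 6 = 0  t=0,i=10
  #.# -> .   bit 5 = 0  t=0,i=0
  #.. -> #   bit 4 = 1  t=0,i=2
  .## -> .   bit 3 = 0  t=0,i=8
  .#. -> #   bit 2 = 1  t=0,i=1
  ..# -> #   bit 1 = 1  t=0,i=3
  ... -> .   bit 0 = 0  t=0,i=6
  bits 10010110 = 150

150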